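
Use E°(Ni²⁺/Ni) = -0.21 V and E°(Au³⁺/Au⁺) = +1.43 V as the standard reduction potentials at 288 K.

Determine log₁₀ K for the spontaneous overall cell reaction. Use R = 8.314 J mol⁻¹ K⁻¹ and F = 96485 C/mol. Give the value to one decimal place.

Cathode: Au³⁺/Au⁺; anode: Ni²⁺/Ni. E°cell = (+1.43) − (-0.21) = +1.64 V, with n = 2.
ΔG° = −nFE° = −RT ln K, so ln K = nFE°/(RT) = (2)(96485)(+1.64) / ((8.314)(288)) = 132.169.
log₁₀ K = 132.169 / ln 10 = 57.4.

57.4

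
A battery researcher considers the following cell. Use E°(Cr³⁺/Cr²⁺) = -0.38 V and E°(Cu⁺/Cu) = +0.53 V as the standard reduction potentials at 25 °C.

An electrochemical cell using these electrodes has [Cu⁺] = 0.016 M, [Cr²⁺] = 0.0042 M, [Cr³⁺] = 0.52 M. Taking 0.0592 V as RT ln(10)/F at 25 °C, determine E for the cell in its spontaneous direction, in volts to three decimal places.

+0.680 V

Cu⁺/Cu is the cathode (higher E°), Cr³⁺/Cr²⁺ the anode: E°cell = +0.53 − (-0.38) = +0.91 V, n = 1.
Overall: Cu⁺(aq) + Cr²⁺(aq) → Cu(s) + Cr³⁺(aq)
Q = [Cr³⁺] / ([Cu⁺]·[Cr²⁺]); log Q = 3.889.
E = E° − (0.0592/n) log Q = +0.91 − (0.0592/1)(3.889) = +0.680 V.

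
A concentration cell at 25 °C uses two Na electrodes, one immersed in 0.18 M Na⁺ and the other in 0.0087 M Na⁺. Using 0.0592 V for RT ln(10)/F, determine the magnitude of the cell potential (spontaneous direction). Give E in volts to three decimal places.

+0.078 V

For a concentration cell E°cell = 0. The 0.18 M side is the cathode (reduction is favoured where [Na⁺] is higher).
With n = 1, E = −(0.0592/1) log([Na⁺]ₐₙ/[Na⁺]꜀ₐₜ) = −(0.0592/1) log(0.0087/0.18) = −(0.0592/1)(-1.316) = +0.078 V.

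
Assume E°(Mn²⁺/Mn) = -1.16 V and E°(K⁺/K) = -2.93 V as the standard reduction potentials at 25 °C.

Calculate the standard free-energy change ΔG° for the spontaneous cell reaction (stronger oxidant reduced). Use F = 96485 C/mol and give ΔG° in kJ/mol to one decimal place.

-341.6 kJ/mol

Mn²⁺/Mn (E° = -1.16 V) is the cathode; K⁺/K (E° = -2.93 V) is the anode, so E°cell = +1.77 V.
Balancing electrons gives n = 2 (lcm of 2 and 1).
ΔG° = −nFE° = −(2)(96485)(+1.77) = -341,557 J = -341.6 kJ/mol.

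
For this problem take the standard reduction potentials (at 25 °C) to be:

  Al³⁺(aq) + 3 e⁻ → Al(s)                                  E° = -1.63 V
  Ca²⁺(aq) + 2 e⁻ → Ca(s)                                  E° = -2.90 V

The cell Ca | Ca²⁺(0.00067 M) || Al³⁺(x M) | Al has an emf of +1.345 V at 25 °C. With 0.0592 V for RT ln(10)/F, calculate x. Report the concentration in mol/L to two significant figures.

Al³⁺/Al is the cathode, Ca²⁺/Ca the anode: E°cell = +1.27 V, n = 6.
Overall reaction: 2 Al³⁺(aq) + 3 Ca(s) → 2 Al(s) + 3 Ca²⁺(aq); Q = [Ca²⁺]^3/[Al³⁺]^2.
From E = E° − (0.0592/n) log Q: log Q = (E° − E)·n/0.0592 = (+1.27 − (+1.345))·6/0.0592 = -7.6014.
So 2·log[Al³⁺] = 3·log(0.00067) − log Q = -9.5218 − (-7.6014) = -1.9204; log[Al³⁺] = -1.9204 / 2 = -0.9602; [Al³⁺] = 10^(-0.9602) ≈ 0.11 M.

0.11 M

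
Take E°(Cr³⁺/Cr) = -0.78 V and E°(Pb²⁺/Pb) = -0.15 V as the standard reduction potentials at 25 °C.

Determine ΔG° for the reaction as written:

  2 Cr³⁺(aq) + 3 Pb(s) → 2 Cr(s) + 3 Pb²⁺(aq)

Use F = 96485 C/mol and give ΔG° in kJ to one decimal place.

+364.7 kJ

As written, Cr³⁺/Cr is reduced (cathode) and Pb²⁺/Pb is oxidised (anode), so E°cell = (-0.78) − (-0.15) = -0.63 V.
Balancing electrons gives n = 6.
ΔG° = −nFE° = −(6)(96485)(-0.63) = 364,713 J = +364.7 kJ.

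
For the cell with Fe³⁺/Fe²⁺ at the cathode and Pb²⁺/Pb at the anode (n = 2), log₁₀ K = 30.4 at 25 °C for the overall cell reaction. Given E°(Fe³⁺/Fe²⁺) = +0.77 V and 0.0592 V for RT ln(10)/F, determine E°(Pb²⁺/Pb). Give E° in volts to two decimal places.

-0.13 V

E°cell = (0.0592/n)·log K = (0.0592/2)(30.4) = +0.900 V.
Since Fe³⁺/Fe²⁺ is the cathode and Pb²⁺/Pb the anode, E°cell = E°(Fe³⁺/Fe²⁺) − E°(Pb²⁺/Pb).
So E°(Pb²⁺/Pb) = E°(Fe³⁺/Fe²⁺) − E°cell = (+0.77) − (+0.900) = -0.13 V.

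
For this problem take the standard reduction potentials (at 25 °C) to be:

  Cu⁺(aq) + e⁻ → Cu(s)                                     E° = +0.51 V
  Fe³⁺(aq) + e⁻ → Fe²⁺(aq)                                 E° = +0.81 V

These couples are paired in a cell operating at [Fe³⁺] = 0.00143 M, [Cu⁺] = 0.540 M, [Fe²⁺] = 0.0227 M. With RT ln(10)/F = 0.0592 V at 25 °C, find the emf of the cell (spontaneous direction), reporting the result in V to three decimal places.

+0.245 V

Fe³⁺/Fe²⁺ is the cathode (higher E°), Cu⁺/Cu the anode: E°cell = +0.81 − (+0.51) = +0.30 V, n = 1.
Overall: Fe³⁺(aq) + Cu(s) → Fe²⁺(aq) + Cu⁺(aq)
Q = [Fe²⁺]·[Cu⁺] / ([Fe³⁺]); log Q = 0.933.
E = E° − (0.0592/n) log Q = +0.30 − (0.0592/1)(0.933) = +0.245 V.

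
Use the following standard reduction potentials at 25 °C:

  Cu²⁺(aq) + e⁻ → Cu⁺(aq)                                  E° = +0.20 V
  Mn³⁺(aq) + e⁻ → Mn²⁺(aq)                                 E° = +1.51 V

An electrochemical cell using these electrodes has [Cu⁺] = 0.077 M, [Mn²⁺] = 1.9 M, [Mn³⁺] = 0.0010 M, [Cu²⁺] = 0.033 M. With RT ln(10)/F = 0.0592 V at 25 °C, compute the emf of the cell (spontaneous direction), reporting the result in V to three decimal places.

+1.138 V

Mn³⁺/Mn²⁺ is the cathode (higher E°), Cu²⁺/Cu⁺ the anode: E°cell = +1.51 − (+0.20) = +1.31 V, n = 1.
Overall: Mn³⁺(aq) + Cu⁺(aq) → Mn²⁺(aq) + Cu²⁺(aq)
Q = [Mn²⁺]·[Cu²⁺] / ([Mn³⁺]·[Cu⁺]); log Q = 2.911.
E = E° − (0.0592/n) log Q = +1.31 − (0.0592/1)(2.911) = +1.138 V.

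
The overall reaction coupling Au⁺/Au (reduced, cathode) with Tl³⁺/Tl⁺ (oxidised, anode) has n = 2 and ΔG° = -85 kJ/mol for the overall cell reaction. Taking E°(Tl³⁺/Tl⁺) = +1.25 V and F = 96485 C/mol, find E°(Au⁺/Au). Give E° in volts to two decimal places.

+1.69 V

E°cell = −ΔG°/(nF) = −(-85×10³)/((2)(96485)) = +0.440 V.
Since Au⁺/Au is the cathode and Tl³⁺/Tl⁺ the anode, E°cell = E°(Au⁺/Au) − E°(Tl³⁺/Tl⁺).
So E°(Au⁺/Au) = E°cell + E°(Tl³⁺/Tl⁺) = +0.440 + (+1.25) = +1.69 V.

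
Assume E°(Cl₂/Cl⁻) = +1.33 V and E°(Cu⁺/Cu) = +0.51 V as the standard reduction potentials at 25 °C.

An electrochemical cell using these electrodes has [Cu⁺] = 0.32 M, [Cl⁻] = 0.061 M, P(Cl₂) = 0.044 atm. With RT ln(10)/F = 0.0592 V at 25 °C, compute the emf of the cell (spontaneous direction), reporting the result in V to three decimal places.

+0.881 V

Cl₂/Cl⁻ is the cathode (higher E°), Cu⁺/Cu the anode: E°cell = +1.33 − (+0.51) = +0.82 V, n = 2.
Overall: Cl₂(g) + 2 Cu(s) → 2 Cl⁻(aq) + 2 Cu⁺(aq)
Q = [Cl⁻]^2·[Cu⁺]^2 / (P(Cl₂)); log Q = -2.062.
E = E° − (0.0592/n) log Q = +0.82 − (0.0592/2)(-2.062) = +0.881 V.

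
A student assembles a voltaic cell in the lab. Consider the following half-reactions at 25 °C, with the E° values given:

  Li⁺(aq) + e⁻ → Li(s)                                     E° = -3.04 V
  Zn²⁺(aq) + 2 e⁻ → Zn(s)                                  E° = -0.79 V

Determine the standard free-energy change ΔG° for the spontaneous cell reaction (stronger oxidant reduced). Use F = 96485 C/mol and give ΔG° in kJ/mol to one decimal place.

-434.2 kJ/mol

Zn²⁺/Zn (E° = -0.79 V) is the cathode; Li⁺/Li (E° = -3.04 V) is the anode, so E°cell = +2.25 V.
Balancing electrons gives n = 2 (lcm of 2 and 1).
ΔG° = −nFE° = −(2)(96485)(+2.25) = -434,182 J = -434.2 kJ/mol.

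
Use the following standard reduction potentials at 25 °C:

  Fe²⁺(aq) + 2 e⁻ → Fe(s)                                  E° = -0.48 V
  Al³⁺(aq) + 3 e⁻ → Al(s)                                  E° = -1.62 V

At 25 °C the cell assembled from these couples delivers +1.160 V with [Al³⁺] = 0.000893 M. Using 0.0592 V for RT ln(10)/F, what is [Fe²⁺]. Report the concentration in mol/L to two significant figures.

Fe²⁺/Fe is the cathode, Al³⁺/Al the anode: E°cell = +1.14 V, n = 6.
Overall reaction: 3 Fe²⁺(aq) + 2 Al(s) → 3 Fe(s) + 2 Al³⁺(aq); Q = [Al³⁺]^2/[Fe²⁺]^3.
From E = E° − (0.0592/n) log Q: log Q = (E° − E)·n/0.0592 = (+1.14 − (+1.160))·6/0.0592 = -2.0270.
So 3·log[Fe²⁺] = 2·log(0.000893) − log Q = -6.0983 − (-2.0270) = -4.0713; log[Fe²⁺] = -4.0713 / 3 = -1.3571; [Fe²⁺] = 10^(-1.3571) ≈ 0.044 M.

0.044 M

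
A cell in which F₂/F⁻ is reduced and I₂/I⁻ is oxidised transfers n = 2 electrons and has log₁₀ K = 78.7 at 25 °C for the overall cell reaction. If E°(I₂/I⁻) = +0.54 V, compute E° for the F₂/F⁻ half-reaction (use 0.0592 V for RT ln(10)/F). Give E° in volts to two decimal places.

+2.87 V

E°cell = (0.0592/n)·log K = (0.0592/2)(78.7) = +2.330 V.
Since F₂/F⁻ is the cathode and I₂/I⁻ the anode, E°cell = E°(F₂/F⁻) − E°(I₂/I⁻).
So E°(F₂/F⁻) = E°cell + E°(I₂/I⁻) = +2.330 + (+0.54) = +2.87 V.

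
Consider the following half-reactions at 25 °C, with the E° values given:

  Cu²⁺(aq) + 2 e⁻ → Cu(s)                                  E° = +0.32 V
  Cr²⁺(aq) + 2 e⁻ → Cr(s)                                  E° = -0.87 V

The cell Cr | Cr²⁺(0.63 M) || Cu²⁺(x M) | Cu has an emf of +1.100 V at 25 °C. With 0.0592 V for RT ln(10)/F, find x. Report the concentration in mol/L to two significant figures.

Cu²⁺/Cu is the cathode, Cr²⁺/Cr the anode: E°cell = +1.19 V, n = 2.
Overall reaction: Cu²⁺(aq) + Cr(s) → Cu(s) + Cr²⁺(aq); Q = [Cr²⁺]^1/[Cu²⁺]^1.
From E = E° − (0.0592/n) log Q: log Q = (E° − E)·n/0.0592 = (+1.19 − (+1.100))·2/0.0592 = 3.0405.
So 1·log[Cu²⁺] = 1·log(0.63) − log Q = -0.2007 − (3.0405) = -3.2412; [Cu²⁺] = 10^(-3.2412) ≈ 0.00057 M.

0.00057 M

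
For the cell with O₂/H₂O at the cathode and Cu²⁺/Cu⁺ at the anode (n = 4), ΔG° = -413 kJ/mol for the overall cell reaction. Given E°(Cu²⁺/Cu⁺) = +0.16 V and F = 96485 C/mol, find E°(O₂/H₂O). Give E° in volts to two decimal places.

+1.23 V

E°cell = −ΔG°/(nF) = −(-413×10³)/((4)(96485)) = +1.070 V.
Since O₂/H₂O is the cathode and Cu²⁺/Cu⁺ the anode, E°cell = E°(O₂/H₂O) − E°(Cu²⁺/Cu⁺).
So E°(O₂/H₂O) = E°cell + E°(Cu²⁺/Cu⁺) = +1.070 + (+0.16) = +1.23 V.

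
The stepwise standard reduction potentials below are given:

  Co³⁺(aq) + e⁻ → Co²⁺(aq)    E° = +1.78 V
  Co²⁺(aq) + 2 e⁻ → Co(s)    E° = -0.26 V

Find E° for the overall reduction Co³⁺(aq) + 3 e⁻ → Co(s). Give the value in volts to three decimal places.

+0.420 V

Adding the free-energy changes (−nFE°) of the two steps gives −n₃FE°₃ = −n₁FE°₁ − n₂FE°₂.
E°₃ = (1×+1.78 + 2×-0.26) / 3 = (+1.260) / 3 = +0.420 V.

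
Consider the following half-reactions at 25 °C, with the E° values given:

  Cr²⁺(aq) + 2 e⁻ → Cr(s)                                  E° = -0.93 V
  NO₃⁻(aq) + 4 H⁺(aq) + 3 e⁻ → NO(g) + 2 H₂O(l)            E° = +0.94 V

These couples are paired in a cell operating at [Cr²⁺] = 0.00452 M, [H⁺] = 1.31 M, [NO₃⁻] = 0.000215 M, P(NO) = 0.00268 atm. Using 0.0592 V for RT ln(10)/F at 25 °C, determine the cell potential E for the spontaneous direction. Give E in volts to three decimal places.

+1.927 V

NO₃⁻/NO is the cathode (higher E°), Cr²⁺/Cr the anode: E°cell = +0.94 − (-0.93) = +1.87 V, n = 6.
Overall: 2 NO₃⁻(aq) + 8 H⁺(aq) + 3 Cr(s) → 2 NO(g) + 4 H₂O(l) + 3 Cr²⁺(aq)
Q = P(NO)^2·[Cr²⁺]^3 / ([NO₃⁻]^2·[H⁺]^8); log Q = -5.781.
E = E° − (0.0592/n) log Q = +1.87 − (0.0592/6)(-5.781) = +1.927 V.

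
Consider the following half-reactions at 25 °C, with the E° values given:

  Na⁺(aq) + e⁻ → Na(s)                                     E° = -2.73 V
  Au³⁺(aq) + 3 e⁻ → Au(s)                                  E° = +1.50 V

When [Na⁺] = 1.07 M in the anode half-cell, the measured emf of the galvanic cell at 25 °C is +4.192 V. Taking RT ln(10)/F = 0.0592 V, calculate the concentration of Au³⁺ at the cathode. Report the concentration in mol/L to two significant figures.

Au³⁺/Au is the cathode, Na⁺/Na the anode: E°cell = +4.23 V, n = 3.
Overall reaction: Au³⁺(aq) + 3 Na(s) → Au(s) + 3 Na⁺(aq); Q = [Na⁺]^3/[Au³⁺]^1.
From E = E° − (0.0592/n) log Q: log Q = (E° − E)·n/0.0592 = (+4.23 − (+4.192))·3/0.0592 = 1.9257.
So 1·log[Au³⁺] = 3·log(1.07) − log Q = 0.0882 − (1.9257) = -1.8375; [Au³⁺] = 10^(-1.8375) ≈ 0.015 M.

0.015 M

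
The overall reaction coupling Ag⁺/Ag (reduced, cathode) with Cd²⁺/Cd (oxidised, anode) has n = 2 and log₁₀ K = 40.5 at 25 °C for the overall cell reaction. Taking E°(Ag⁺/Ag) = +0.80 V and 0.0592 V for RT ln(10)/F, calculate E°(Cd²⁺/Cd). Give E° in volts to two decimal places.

E°cell = (0.0592/n)·log K = (0.0592/2)(40.5) = +1.199 V.
Since Ag⁺/Ag is the cathode and Cd²⁺/Cd the anode, E°cell = E°(Ag⁺/Ag) − E°(Cd²⁺/Cd).
So E°(Cd²⁺/Cd) = E°(Ag⁺/Ag) − E°cell = (+0.80) − (+1.199) = -0.40 V.

-0.40 V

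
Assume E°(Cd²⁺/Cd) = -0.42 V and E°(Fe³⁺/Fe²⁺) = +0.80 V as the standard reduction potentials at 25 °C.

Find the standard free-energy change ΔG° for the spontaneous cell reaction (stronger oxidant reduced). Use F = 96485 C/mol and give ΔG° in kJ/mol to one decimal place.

Fe³⁺/Fe²⁺ (E° = +0.80 V) is the cathode; Cd²⁺/Cd (E° = -0.42 V) is the anode, so E°cell = +1.22 V.
Balancing electrons gives n = 2 (lcm of 1 and 2).
ΔG° = −nFE° = −(2)(96485)(+1.22) = -235,423 J = -235.4 kJ/mol.

-235.4 kJ/mol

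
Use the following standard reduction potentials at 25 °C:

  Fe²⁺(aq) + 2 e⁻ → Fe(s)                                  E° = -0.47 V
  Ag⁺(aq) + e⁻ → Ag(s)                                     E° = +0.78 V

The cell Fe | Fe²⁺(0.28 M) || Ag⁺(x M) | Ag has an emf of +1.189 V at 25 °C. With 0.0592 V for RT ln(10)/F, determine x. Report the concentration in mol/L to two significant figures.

Ag⁺/Ag is the cathode, Fe²⁺/Fe the anode: E°cell = +1.25 V, n = 2.
Overall reaction: 2 Ag⁺(aq) + Fe(s) → 2 Ag(s) + Fe²⁺(aq); Q = [Fe²⁺]^1/[Ag⁺]^2.
From E = E° − (0.0592/n) log Q: log Q = (E° − E)·n/0.0592 = (+1.25 − (+1.189))·2/0.0592 = 2.0608.
So 2·log[Ag⁺] = 1·log(0.28) − log Q = -0.5528 − (2.0608) = -2.6136; log[Ag⁺] = -2.6136 / 2 = -1.3068; [Ag⁺] = 10^(-1.3068) ≈ 0.049 M.

0.049 M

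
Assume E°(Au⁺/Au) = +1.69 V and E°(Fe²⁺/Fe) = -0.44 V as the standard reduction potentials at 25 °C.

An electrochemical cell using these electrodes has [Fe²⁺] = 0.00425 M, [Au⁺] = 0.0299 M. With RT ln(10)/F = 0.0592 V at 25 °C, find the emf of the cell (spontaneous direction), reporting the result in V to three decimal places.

Au⁺/Au is the cathode (higher E°), Fe²⁺/Fe the anode: E°cell = +1.69 − (-0.44) = +2.13 V, n = 2.
Overall: 2 Au⁺(aq) + Fe(s) → 2 Au(s) + Fe²⁺(aq)
Q = [Fe²⁺] / ([Au⁺]^2); log Q = 0.677.
E = E° − (0.0592/n) log Q = +2.13 − (0.0592/2)(0.677) = +2.110 V.

+2.110 V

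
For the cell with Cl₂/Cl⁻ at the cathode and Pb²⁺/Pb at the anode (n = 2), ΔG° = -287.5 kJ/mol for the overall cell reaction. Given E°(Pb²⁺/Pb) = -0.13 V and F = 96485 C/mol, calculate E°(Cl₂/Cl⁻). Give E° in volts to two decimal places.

E°cell = −ΔG°/(nF) = −(-287.5×10³)/((2)(96485)) = +1.490 V.
Since Cl₂/Cl⁻ is the cathode and Pb²⁺/Pb the anode, E°cell = E°(Cl₂/Cl⁻) − E°(Pb²⁺/Pb).
So E°(Cl₂/Cl⁻) = E°cell + E°(Pb²⁺/Pb) = +1.490 + (-0.13) = +1.36 V.

+1.36 V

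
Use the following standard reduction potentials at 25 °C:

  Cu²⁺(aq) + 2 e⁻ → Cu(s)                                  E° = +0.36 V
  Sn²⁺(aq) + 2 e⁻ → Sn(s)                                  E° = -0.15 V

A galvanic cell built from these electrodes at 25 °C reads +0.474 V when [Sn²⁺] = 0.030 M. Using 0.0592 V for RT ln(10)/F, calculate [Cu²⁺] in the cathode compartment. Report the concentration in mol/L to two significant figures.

Cu²⁺/Cu is the cathode, Sn²⁺/Sn the anode: E°cell = +0.51 V, n = 2.
Overall reaction: Cu²⁺(aq) + Sn(s) → Cu(s) + Sn²⁺(aq); Q = [Sn²⁺]^1/[Cu²⁺]^1.
From E = E° − (0.0592/n) log Q: log Q = (E° − E)·n/0.0592 = (+0.51 − (+0.474))·2/0.0592 = 1.2162.
So 1·log[Cu²⁺] = 1·log(0.03) − log Q = -1.5229 − (1.2162) = -2.7391; [Cu²⁺] = 10^(-2.7391) ≈ 0.0018 M.

0.0018 M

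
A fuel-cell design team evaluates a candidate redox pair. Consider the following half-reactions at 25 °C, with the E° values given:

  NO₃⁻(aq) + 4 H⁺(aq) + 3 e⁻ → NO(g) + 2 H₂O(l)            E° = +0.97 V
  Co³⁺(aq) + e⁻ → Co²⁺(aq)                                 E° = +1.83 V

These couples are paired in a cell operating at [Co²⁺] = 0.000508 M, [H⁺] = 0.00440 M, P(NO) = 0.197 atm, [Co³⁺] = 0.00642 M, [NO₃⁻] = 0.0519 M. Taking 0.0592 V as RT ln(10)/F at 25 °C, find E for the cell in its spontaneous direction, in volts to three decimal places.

+1.123 V

Co³⁺/Co²⁺ is the cathode (higher E°), NO₃⁻/NO the anode: E°cell = +1.83 − (+0.97) = +0.86 V, n = 3.
Overall: 3 Co³⁺(aq) + NO(g) + 2 H₂O(l) → 3 Co²⁺(aq) + NO₃⁻(aq) + 4 H⁺(aq)
Q = [Co²⁺]^3·[NO₃⁻]·[H⁺]^4 / ([Co³⁺]^3·P(NO)); log Q = -13.311.
E = E° − (0.0592/n) log Q = +0.86 − (0.0592/3)(-13.311) = +1.123 V.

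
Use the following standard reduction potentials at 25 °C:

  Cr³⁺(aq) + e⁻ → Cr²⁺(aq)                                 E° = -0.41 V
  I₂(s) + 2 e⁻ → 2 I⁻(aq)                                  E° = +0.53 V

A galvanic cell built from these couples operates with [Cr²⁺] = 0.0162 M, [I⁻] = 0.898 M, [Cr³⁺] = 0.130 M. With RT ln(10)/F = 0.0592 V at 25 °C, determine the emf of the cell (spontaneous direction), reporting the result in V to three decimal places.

I₂/I⁻ is the cathode (higher E°), Cr³⁺/Cr²⁺ the anode: E°cell = +0.53 − (-0.41) = +0.94 V, n = 2.
Overall: I₂(s) + 2 Cr²⁺(aq) → 2 I⁻(aq) + 2 Cr³⁺(aq)
Q = [I⁻]^2·[Cr³⁺]^2 / ([Cr²⁺]^2); log Q = 1.715.
E = E° − (0.0592/n) log Q = +0.94 − (0.0592/2)(1.715) = +0.889 V.

+0.889 V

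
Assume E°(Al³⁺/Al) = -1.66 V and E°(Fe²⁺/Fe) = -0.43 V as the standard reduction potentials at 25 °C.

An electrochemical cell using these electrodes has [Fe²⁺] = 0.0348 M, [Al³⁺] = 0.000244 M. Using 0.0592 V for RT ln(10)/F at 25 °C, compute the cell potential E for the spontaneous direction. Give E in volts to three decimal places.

+1.258 V

Fe²⁺/Fe is the cathode (higher E°), Al³⁺/Al the anode: E°cell = -0.43 − (-1.66) = +1.23 V, n = 6.
Overall: 3 Fe²⁺(aq) + 2 Al(s) → 3 Fe(s) + 2 Al³⁺(aq)
Q = [Al³⁺]^2 / ([Fe²⁺]^3); log Q = -2.850.
E = E° − (0.0592/n) log Q = +1.23 − (0.0592/6)(-2.850) = +1.258 V.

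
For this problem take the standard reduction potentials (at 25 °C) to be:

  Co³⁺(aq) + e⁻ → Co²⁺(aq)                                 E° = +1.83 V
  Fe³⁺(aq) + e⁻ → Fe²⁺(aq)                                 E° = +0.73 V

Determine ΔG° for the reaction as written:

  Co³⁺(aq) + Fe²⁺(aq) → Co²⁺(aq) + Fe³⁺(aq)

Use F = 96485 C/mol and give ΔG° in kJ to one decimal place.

As written, Co³⁺/Co²⁺ is reduced (cathode) and Fe³⁺/Fe²⁺ is oxidised (anode), so E°cell = (+1.83) − (+0.73) = +1.10 V.
Balancing electrons gives n = 1.
ΔG° = −nFE° = −(1)(96485)(+1.10) = -106,134 J = -106.1 kJ.

-106.1 kJ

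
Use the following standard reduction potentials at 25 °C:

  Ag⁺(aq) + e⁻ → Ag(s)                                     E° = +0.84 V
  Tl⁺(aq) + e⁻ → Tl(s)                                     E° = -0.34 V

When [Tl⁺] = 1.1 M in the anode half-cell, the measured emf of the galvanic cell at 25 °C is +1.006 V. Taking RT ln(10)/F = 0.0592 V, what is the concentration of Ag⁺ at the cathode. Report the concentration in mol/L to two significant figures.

Ag⁺/Ag is the cathode, Tl⁺/Tl the anode: E°cell = +1.18 V, n = 1.
Overall reaction: Ag⁺(aq) + Tl(s) → Ag(s) + Tl⁺(aq); Q = [Tl⁺]^1/[Ag⁺]^1.
From E = E° − (0.0592/n) log Q: log Q = (E° − E)·n/0.0592 = (+1.18 − (+1.006))·1/0.0592 = 2.9392.
So 1·log[Ag⁺] = 1·log(1.1) − log Q = 0.0414 − (2.9392) = -2.8978; [Ag⁺] = 10^(-2.8978) ≈ 0.0013 M.

0.0013 M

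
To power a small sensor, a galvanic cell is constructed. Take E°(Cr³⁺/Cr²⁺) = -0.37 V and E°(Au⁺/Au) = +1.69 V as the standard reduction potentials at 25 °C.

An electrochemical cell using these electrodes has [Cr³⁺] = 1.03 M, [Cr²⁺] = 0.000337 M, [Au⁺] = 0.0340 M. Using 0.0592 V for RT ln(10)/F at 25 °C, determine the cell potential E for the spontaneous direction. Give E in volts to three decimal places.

Au⁺/Au is the cathode (higher E°), Cr³⁺/Cr²⁺ the anode: E°cell = +1.69 − (-0.37) = +2.06 V, n = 1.
Overall: Au⁺(aq) + Cr²⁺(aq) → Au(s) + Cr³⁺(aq)
Q = [Cr³⁺] / ([Au⁺]·[Cr²⁺]); log Q = 4.954.
E = E° − (0.0592/n) log Q = +2.06 − (0.0592/1)(4.954) = +1.767 V.

+1.767 V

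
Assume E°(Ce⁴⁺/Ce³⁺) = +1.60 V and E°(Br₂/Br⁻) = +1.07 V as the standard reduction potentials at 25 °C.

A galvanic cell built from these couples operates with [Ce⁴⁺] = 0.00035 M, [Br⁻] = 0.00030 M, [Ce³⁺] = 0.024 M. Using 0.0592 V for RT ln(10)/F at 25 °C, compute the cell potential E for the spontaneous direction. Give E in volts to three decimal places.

+0.213 V

Ce⁴⁺/Ce³⁺ is the cathode (higher E°), Br₂/Br⁻ the anode: E°cell = +1.60 − (+1.07) = +0.53 V, n = 2.
Overall: 2 Ce⁴⁺(aq) + 2 Br⁻(aq) → 2 Ce³⁺(aq) + Br₂(l)
Q = [Ce³⁺]^2 / ([Ce⁴⁺]^2·[Br⁻]^2); log Q = 10.718.
E = E° − (0.0592/n) log Q = +0.53 − (0.0592/2)(10.718) = +0.213 V.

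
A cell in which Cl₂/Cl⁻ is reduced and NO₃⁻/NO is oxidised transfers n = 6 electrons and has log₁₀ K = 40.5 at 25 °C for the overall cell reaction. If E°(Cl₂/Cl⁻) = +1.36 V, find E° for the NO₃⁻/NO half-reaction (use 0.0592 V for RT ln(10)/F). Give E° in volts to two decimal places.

E°cell = (0.0592/n)·log K = (0.0592/6)(40.5) = +0.400 V.
Since Cl₂/Cl⁻ is the cathode and NO₃⁻/NO the anode, E°cell = E°(Cl₂/Cl⁻) − E°(NO₃⁻/NO).
So E°(NO₃⁻/NO) = E°(Cl₂/Cl⁻) − E°cell = (+1.36) − (+0.400) = +0.96 V.

+0.96 V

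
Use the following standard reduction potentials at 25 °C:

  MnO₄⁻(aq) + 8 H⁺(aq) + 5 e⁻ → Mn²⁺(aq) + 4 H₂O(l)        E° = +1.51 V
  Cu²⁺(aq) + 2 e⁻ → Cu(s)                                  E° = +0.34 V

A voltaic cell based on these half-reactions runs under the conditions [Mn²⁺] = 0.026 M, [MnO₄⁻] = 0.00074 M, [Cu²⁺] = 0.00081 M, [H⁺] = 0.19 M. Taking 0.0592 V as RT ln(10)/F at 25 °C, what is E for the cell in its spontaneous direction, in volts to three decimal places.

MnO₄⁻/Mn²⁺ is the cathode (higher E°), Cu²⁺/Cu the anode: E°cell = +1.51 − (+0.34) = +1.17 V, n = 10.
Overall: 2 MnO₄⁻(aq) + 16 H⁺(aq) + 5 Cu(s) → 2 Mn²⁺(aq) + 8 H₂O(l) + 5 Cu²⁺(aq)
Q = [Mn²⁺]^2·[Cu²⁺]^5 / ([MnO₄⁻]^2·[H⁺]^16); log Q = -0.826.
E = E° − (0.0592/n) log Q = +1.17 − (0.0592/10)(-0.826) = +1.175 V.

+1.175 V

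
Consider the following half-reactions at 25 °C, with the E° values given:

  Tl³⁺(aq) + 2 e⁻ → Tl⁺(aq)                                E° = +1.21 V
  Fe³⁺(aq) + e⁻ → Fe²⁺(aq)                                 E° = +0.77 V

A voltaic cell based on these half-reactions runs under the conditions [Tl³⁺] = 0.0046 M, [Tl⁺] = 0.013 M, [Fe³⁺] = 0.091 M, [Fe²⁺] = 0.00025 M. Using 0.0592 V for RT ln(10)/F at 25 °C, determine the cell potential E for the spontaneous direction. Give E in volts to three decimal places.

+0.275 V

Tl³⁺/Tl⁺ is the cathode (higher E°), Fe³⁺/Fe²⁺ the anode: E°cell = +1.21 − (+0.77) = +0.44 V, n = 2.
Overall: Tl³⁺(aq) + 2 Fe²⁺(aq) → Tl⁺(aq) + 2 Fe³⁺(aq)
Q = [Tl⁺]·[Fe³⁺]^2 / ([Tl³⁺]·[Fe²⁺]^2); log Q = 5.573.
E = E° − (0.0592/n) log Q = +0.44 − (0.0592/2)(5.573) = +0.275 V.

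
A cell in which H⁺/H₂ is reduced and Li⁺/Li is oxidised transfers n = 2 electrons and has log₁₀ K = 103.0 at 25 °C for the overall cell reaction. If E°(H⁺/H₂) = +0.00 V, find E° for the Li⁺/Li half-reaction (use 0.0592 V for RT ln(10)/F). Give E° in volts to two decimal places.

E°cell = (0.0592/n)·log K = (0.0592/2)(103.0) = +3.049 V.
Since H⁺/H₂ is the cathode and Li⁺/Li the anode, E°cell = E°(H⁺/H₂) − E°(Li⁺/Li).
So E°(Li⁺/Li) = E°(H⁺/H₂) − E°cell = (+0.00) − (+3.049) = -3.05 V.

-3.05 V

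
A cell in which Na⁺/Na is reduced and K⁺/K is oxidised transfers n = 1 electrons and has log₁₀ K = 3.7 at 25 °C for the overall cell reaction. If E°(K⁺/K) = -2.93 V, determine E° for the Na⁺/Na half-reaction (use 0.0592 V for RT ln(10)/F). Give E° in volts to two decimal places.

E°cell = (0.0592/n)·log K = (0.0592/1)(3.7) = +0.219 V.
Since Na⁺/Na is the cathode and K⁺/K the anode, E°cell = E°(Na⁺/Na) − E°(K⁺/K).
So E°(Na⁺/Na) = E°cell + E°(K⁺/K) = +0.219 + (-2.93) = -2.71 V.

-2.71 V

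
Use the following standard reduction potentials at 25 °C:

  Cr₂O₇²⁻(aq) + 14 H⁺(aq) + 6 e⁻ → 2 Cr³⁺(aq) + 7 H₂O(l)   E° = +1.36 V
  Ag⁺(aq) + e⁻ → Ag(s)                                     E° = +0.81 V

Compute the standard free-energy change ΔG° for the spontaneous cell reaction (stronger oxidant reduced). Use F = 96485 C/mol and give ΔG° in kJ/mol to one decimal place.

-318.4 kJ/mol

Cr₂O₇²⁻/Cr³⁺ (E° = +1.36 V) is the cathode; Ag⁺/Ag (E° = +0.81 V) is the anode, so E°cell = +0.55 V.
Balancing electrons gives n = 6 (lcm of 6 and 1).
ΔG° = −nFE° = −(6)(96485)(+0.55) = -318,400 J = -318.4 kJ/mol.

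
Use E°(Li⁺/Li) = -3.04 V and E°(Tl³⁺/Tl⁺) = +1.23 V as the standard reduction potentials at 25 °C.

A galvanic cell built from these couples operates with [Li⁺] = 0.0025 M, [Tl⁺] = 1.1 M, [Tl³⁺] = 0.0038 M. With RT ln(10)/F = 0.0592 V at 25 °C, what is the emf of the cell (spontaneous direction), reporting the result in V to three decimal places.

Tl³⁺/Tl⁺ is the cathode (higher E°), Li⁺/Li the anode: E°cell = +1.23 − (-3.04) = +4.27 V, n = 2.
Overall: Tl³⁺(aq) + 2 Li(s) → Tl⁺(aq) + 2 Li⁺(aq)
Q = [Tl⁺]·[Li⁺]^2 / ([Tl³⁺]); log Q = -2.743.
E = E° − (0.0592/n) log Q = +4.27 − (0.0592/2)(-2.743) = +4.351 V.

+4.351 V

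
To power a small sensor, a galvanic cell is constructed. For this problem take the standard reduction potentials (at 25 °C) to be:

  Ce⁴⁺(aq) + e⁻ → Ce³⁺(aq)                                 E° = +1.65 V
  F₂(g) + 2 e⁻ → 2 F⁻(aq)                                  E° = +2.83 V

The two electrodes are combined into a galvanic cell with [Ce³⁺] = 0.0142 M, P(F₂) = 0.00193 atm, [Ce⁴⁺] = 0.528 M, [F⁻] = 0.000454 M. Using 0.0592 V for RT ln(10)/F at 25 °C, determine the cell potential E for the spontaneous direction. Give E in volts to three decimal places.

+1.205 V

F₂/F⁻ is the cathode (higher E°), Ce⁴⁺/Ce³⁺ the anode: E°cell = +2.83 − (+1.65) = +1.18 V, n = 2.
Overall: F₂(g) + 2 Ce³⁺(aq) → 2 F⁻(aq) + 2 Ce⁴⁺(aq)
Q = [F⁻]^2·[Ce⁴⁺]^2 / (P(F₂)·[Ce³⁺]^2); log Q = -0.831.
E = E° − (0.0592/n) log Q = +1.18 − (0.0592/2)(-0.831) = +1.205 V.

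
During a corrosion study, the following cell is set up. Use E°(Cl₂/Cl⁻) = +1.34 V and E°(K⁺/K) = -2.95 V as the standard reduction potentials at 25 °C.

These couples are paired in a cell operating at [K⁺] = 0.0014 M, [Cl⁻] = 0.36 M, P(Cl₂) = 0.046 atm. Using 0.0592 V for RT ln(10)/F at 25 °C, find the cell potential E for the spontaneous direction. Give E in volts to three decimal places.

+4.446 V

Cl₂/Cl⁻ is the cathode (higher E°), K⁺/K the anode: E°cell = +1.34 − (-2.95) = +4.29 V, n = 2.
Overall: Cl₂(g) + 2 K(s) → 2 Cl⁻(aq) + 2 K⁺(aq)
Q = [Cl⁻]^2·[K⁺]^2 / (P(Cl₂)); log Q = -5.258.
E = E° − (0.0592/n) log Q = +4.29 − (0.0592/2)(-5.258) = +4.446 V.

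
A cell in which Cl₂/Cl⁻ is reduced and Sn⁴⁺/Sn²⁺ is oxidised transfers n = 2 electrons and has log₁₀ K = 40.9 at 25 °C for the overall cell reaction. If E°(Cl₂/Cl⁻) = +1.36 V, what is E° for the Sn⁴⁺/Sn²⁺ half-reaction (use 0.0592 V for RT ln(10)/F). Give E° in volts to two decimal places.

+0.15 V

E°cell = (0.0592/n)·log K = (0.0592/2)(40.9) = +1.211 V.
Since Cl₂/Cl⁻ is the cathode and Sn⁴⁺/Sn²⁺ the anode, E°cell = E°(Cl₂/Cl⁻) − E°(Sn⁴⁺/Sn²⁺).
So E°(Sn⁴⁺/Sn²⁺) = E°(Cl₂/Cl⁻) − E°cell = (+1.36) − (+1.211) = +0.15 V.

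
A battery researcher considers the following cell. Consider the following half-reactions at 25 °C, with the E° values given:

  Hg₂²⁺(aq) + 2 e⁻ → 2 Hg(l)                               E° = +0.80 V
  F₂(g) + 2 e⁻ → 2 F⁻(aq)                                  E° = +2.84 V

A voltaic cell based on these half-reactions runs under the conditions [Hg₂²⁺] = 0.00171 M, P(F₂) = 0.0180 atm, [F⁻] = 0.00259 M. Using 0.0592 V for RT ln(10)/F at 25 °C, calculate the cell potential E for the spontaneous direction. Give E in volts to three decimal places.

F₂/F⁻ is the cathode (higher E°), Hg₂²⁺/Hg the anode: E°cell = +2.84 − (+0.80) = +2.04 V, n = 2.
Overall: F₂(g) + 2 Hg(l) → 2 F⁻(aq) + Hg₂²⁺(aq)
Q = [F⁻]^2·[Hg₂²⁺] / (P(F₂)); log Q = -6.196.
E = E° − (0.0592/n) log Q = +2.04 − (0.0592/2)(-6.196) = +2.223 V.

+2.223 V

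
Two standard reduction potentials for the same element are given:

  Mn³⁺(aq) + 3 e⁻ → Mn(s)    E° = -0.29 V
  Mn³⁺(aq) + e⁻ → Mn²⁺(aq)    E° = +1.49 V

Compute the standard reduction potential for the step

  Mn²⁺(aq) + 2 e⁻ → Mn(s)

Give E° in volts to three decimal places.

-1.180 V

Sequential free energies add, so n₃E°₃ = n₁E°₁ + n₂E°₂.
With n₃ = 3, and the known step contributing 1×(+1.49) V, the unknown satisfies 2·E° = 3×(-0.29) − 1×(+1.49) = -2.360.
E° = -2.360 / 2 = -1.180 V.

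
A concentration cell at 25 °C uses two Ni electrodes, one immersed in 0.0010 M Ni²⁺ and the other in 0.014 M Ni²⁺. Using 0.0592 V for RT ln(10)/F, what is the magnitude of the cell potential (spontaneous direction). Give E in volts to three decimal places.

+0.034 V

For a concentration cell E°cell = 0. The 0.014 M side is the cathode (reduction is favoured where [Ni²⁺] is higher).
With n = 2, E = −(0.0592/2) log([Ni²⁺]ₐₙ/[Ni²⁺]꜀ₐₜ) = −(0.0592/2) log(0.001/0.014) = −(0.0592/2)(-1.146) = +0.034 V.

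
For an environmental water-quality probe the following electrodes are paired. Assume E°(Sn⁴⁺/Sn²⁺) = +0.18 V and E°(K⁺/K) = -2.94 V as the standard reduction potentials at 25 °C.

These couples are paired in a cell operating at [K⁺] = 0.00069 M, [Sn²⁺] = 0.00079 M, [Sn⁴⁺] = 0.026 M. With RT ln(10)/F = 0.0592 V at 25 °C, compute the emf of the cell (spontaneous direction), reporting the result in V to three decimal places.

Sn⁴⁺/Sn²⁺ is the cathode (higher E°), K⁺/K the anode: E°cell = +0.18 − (-2.94) = +3.12 V, n = 2.
Overall: Sn⁴⁺(aq) + 2 K(s) → Sn²⁺(aq) + 2 K⁺(aq)
Q = [Sn²⁺]·[K⁺]^2 / ([Sn⁴⁺]); log Q = -7.840.
E = E° − (0.0592/n) log Q = +3.12 − (0.0592/2)(-7.840) = +3.352 V.

+3.352 V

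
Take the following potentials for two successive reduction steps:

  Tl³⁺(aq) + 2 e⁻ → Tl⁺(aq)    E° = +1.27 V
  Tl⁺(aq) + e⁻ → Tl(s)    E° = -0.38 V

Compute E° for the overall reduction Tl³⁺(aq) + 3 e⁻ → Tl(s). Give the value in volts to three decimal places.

+0.720 V

Standard free energies of sequential steps add: ΔG°₃ = ΔG°₁ + ΔG°₂, so n₃E°₃ = n₁E°₁ + n₂E°₂.
E°₃ = (2×+1.27 + 1×-0.38) / 3 = (+2.160) / 3 = +0.720 V.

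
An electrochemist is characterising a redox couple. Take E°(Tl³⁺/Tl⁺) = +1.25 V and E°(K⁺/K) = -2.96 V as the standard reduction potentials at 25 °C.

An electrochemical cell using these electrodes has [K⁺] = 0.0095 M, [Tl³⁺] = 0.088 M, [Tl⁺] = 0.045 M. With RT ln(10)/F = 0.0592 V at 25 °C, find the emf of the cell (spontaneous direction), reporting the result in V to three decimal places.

+4.338 V

Tl³⁺/Tl⁺ is the cathode (higher E°), K⁺/K the anode: E°cell = +1.25 − (-2.96) = +4.21 V, n = 2.
Overall: Tl³⁺(aq) + 2 K(s) → Tl⁺(aq) + 2 K⁺(aq)
Q = [Tl⁺]·[K⁺]^2 / ([Tl³⁺]); log Q = -4.336.
E = E° − (0.0592/n) log Q = +4.21 − (0.0592/2)(-4.336) = +4.338 V.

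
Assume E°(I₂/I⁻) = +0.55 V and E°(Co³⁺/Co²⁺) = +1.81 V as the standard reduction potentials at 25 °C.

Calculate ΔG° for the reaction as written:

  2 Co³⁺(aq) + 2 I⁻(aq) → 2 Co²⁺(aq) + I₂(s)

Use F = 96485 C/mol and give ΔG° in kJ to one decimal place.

-243.1 kJ

As written, Co³⁺/Co²⁺ is reduced (cathode) and I₂/I⁻ is oxidised (anode), so E°cell = (+1.81) − (+0.55) = +1.26 V.
Balancing electrons gives n = 2.
ΔG° = −nFE° = −(2)(96485)(+1.26) = -243,142 J = -243.1 kJ.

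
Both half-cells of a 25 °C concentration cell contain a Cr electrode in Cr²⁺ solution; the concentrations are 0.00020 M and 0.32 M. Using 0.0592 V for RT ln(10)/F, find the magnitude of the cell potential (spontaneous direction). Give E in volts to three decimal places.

For a concentration cell E°cell = 0. The 0.32 M side is the cathode (reduction is favoured where [Cr²⁺] is higher).
With n = 2, E = −(0.0592/2) log([Cr²⁺]ₐₙ/[Cr²⁺]꜀ₐₜ) = −(0.0592/2) log(0.0002/0.32) = −(0.0592/2)(-3.204) = +0.095 V.

+0.095 V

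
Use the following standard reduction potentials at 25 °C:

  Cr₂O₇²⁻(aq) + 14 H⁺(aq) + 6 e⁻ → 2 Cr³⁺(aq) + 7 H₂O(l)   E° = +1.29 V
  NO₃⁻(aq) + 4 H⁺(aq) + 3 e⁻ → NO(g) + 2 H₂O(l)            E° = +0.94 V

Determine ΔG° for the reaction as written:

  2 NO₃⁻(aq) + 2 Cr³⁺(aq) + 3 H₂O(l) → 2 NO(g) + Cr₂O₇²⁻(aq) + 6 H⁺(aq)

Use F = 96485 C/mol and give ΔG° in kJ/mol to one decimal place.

As written, NO₃⁻/NO is reduced (cathode) and Cr₂O₇²⁻/Cr³⁺ is oxidised (anode), so E°cell = (+0.94) − (+1.29) = -0.35 V.
Balancing electrons gives n = 6.
ΔG° = −nFE° = −(6)(96485)(-0.35) = 202,618 J = +202.6 kJ/mol.

+202.6 kJ/mol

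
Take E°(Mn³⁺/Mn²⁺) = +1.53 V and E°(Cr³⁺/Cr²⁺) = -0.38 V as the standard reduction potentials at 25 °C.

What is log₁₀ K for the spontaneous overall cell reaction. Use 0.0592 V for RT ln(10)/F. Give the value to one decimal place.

32.3

Cathode: Mn³⁺/Mn²⁺; anode: Cr³⁺/Cr²⁺. E°cell = +1.91 V, n = 1.
log K = nE°cell / 0.0592 = (1)(+1.91) / 0.0592 = 32.3.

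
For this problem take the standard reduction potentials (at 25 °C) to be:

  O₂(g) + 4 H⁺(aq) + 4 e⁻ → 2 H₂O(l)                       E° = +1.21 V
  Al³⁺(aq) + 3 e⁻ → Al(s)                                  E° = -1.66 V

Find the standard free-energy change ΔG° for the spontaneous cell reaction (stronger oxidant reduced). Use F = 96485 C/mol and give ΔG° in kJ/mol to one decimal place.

O₂/H₂O (E° = +1.21 V) is the cathode; Al³⁺/Al (E° = -1.66 V) is the anode, so E°cell = +2.87 V.
Balancing electrons gives n = 12 (lcm of 4 and 3).
ΔG° = −nFE° = −(12)(96485)(+2.87) = -3,322,943 J = -3322.9 kJ/mol.

-3322.9 kJ/mol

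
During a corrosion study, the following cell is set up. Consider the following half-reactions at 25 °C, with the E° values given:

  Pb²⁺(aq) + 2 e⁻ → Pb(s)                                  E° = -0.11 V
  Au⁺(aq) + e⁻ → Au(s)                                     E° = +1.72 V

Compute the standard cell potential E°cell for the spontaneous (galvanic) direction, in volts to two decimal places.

The Au⁺/Au couple has the higher reduction potential, so it is the cathode; Pb²⁺/Pb is oxidised at the anode.
E°cell = E°(cathode) − E°(anode) = (+1.72) − (-0.11) = +1.83 V.

+1.83 V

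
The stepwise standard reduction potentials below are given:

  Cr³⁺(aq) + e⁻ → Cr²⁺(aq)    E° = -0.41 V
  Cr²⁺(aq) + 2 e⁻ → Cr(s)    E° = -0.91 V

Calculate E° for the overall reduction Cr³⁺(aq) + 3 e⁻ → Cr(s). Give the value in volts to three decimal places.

Standard free energies of sequential steps add: ΔG°₃ = ΔG°₁ + ΔG°₂, so n₃E°₃ = n₁E°₁ + n₂E°₂.
E°₃ = (1×-0.41 + 2×-0.91) / 3 = (-2.230) / 3 = -0.743 V.

-0.743 V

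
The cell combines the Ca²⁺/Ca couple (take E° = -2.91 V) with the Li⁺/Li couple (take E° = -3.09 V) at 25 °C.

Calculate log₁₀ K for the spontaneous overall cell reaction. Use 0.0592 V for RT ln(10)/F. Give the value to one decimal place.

Cathode: Ca²⁺/Ca; anode: Li⁺/Li. E°cell = +0.18 V, n = 2.
log K = nE°cell / 0.0592 = (2)(+0.18) / 0.0592 = 6.1.

6.1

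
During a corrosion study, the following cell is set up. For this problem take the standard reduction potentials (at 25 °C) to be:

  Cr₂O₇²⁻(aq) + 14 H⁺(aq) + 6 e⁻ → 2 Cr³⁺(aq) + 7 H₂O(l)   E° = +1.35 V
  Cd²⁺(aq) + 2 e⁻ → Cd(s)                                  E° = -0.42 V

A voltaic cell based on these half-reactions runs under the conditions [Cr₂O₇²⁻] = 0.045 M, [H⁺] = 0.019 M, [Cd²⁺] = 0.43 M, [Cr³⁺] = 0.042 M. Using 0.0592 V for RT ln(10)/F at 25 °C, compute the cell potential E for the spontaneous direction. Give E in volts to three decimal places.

+1.557 V

Cr₂O₇²⁻/Cr³⁺ is the cathode (higher E°), Cd²⁺/Cd the anode: E°cell = +1.35 − (-0.42) = +1.77 V, n = 6.
Overall: Cr₂O₇²⁻(aq) + 14 H⁺(aq) + 3 Cd(s) → 2 Cr³⁺(aq) + 7 H₂O(l) + 3 Cd²⁺(aq)
Q = [Cr³⁺]^2·[Cd²⁺]^3 / ([Cr₂O₇²⁻]·[H⁺]^14); log Q = 21.591.
E = E° − (0.0592/n) log Q = +1.77 − (0.0592/6)(21.591) = +1.557 V.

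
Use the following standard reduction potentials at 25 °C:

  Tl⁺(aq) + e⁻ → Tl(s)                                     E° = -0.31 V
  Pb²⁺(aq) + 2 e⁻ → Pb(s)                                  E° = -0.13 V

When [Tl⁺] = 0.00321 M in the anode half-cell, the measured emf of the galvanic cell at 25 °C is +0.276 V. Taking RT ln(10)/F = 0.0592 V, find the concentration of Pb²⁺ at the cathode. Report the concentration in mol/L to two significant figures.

Pb²⁺/Pb is the cathode, Tl⁺/Tl the anode: E°cell = +0.18 V, n = 2.
Overall reaction: Pb²⁺(aq) + 2 Tl(s) → Pb(s) + 2 Tl⁺(aq); Q = [Tl⁺]^2/[Pb²⁺]^1.
From E = E° − (0.0592/n) log Q: log Q = (E° − E)·n/0.0592 = (+0.18 − (+0.276))·2/0.0592 = -3.2432.
So 1·log[Pb²⁺] = 2·log(0.00321) − log Q = -4.9870 − (-3.2432) = -1.7438; [Pb²⁺] = 10^(-1.7438) ≈ 0.018 M.

0.018 M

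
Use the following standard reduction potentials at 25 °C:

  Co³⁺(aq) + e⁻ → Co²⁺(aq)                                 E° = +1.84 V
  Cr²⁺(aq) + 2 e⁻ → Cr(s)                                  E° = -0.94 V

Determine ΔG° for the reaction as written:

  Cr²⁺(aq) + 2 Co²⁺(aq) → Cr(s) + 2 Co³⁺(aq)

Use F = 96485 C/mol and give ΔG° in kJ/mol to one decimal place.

+536.5 kJ/mol

As written, Cr²⁺/Cr is reduced (cathode) and Co³⁺/Co²⁺ is oxidised (anode), so E°cell = (-0.94) − (+1.84) = -2.78 V.
Balancing electrons gives n = 2.
ΔG° = −nFE° = −(2)(96485)(-2.78) = 536,457 J = +536.5 kJ/mol.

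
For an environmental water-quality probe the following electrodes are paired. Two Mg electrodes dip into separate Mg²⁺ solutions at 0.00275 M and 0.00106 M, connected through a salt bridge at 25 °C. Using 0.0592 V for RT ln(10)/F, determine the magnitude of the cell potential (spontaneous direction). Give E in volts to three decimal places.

For a concentration cell E°cell = 0. The 0.00275 M side is the cathode (reduction is favoured where [Mg²⁺] is higher).
With n = 2, E = −(0.0592/2) log([Mg²⁺]ₐₙ/[Mg²⁺]꜀ₐₜ) = −(0.0592/2) log(0.00106/0.00275) = −(0.0592/2)(-0.414) = +0.012 V.

+0.012 V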